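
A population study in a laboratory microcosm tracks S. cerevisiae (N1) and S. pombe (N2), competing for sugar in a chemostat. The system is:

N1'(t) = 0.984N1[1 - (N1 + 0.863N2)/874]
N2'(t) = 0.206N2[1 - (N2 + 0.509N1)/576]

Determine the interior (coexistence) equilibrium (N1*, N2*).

Setting both brackets to zero gives the nullclines N1 + 0.863N2 = 874 and 0.509N1 + N2 = 576.
Substituting N2 = 576 - 0.509N1 into the first: N1(1 - 0.863·0.509) = 874 - 0.863·576.
So N1* = 377/0.561 = 672, and then N2* = 576 - 0.509·672 = 234.

N1* ≈ 672, N2* ≈ 234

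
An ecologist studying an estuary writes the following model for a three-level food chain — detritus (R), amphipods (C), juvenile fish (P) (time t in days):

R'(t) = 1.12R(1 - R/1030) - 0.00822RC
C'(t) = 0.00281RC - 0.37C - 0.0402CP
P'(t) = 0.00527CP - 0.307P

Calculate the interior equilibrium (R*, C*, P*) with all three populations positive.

R* ≈ 590, C* ≈ 58.3, P* ≈ 32

From dP/dt = 0: 0.00527C* = 0.307, so C* = 58.3.
From dR/dt = 0: 1.12(1 - R*/1030) = 0.00822·58.3, giving R* = 1030·(1 - 0.428) = 590.
From dC/dt = 0: 0.00281·590 - 0.37 = 0.0402P*, so P* = 1.29/0.0402 = 32.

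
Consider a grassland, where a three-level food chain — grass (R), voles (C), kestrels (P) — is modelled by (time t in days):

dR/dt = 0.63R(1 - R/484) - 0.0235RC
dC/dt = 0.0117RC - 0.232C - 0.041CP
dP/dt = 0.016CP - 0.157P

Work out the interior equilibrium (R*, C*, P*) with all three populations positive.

From dP/dt = 0: 0.016C* = 0.157, so C* = 9.81.
From dR/dt = 0: 0.63(1 - R*/484) = 0.0235·9.81, giving R* = 484·(1 - 0.366) = 307.
From dC/dt = 0: 0.0117·307 - 0.232 = 0.041P*, so P* = 3.36/0.041 = 81.9.

R* ≈ 307, C* ≈ 9.81, P* ≈ 81.9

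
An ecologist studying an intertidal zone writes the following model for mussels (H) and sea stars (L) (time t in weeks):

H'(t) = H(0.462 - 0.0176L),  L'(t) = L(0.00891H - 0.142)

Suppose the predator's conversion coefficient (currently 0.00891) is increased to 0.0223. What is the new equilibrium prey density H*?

At the interior fixed point, setting dL/dt = 0 with L > 0 fixes H* = (predator death rate)/(HL coefficient) — independent of the other coefficients.
With the change, H* = 0.142/0.0223 = 6.37; it falls from 15.9.

H* ≈ 6.37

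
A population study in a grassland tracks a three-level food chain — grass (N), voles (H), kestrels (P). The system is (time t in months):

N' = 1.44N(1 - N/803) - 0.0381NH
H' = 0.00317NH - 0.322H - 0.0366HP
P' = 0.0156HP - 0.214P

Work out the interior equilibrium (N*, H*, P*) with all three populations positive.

From dP/dt = 0: 0.0156H* = 0.214, so H* = 13.7.
From dN/dt = 0: 1.44(1 - N*/803) = 0.0381·13.7, giving N* = 803·(1 - 0.363) = 512.
From dH/dt = 0: 0.00317·512 - 0.322 = 0.0366P*, so P* = 1.3/0.0366 = 35.5.

N* ≈ 512, H* ≈ 13.7, P* ≈ 35.5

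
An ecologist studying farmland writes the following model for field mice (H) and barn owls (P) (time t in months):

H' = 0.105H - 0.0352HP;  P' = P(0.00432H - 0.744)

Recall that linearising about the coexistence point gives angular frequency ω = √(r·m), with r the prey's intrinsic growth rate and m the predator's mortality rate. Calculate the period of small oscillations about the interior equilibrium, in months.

Here r = 0.105 and m = 0.744, so r·m = 0.0781.
ω = √0.0781 = 0.279 per month, hence T = 2π/ω ≈ 22.5 months.

T ≈ 22.5 months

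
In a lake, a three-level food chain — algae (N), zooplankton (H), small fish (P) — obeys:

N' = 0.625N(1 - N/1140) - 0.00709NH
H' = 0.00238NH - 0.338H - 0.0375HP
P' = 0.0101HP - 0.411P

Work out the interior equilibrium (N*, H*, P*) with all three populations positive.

N* ≈ 614, H* ≈ 40.7, P* ≈ 29.9

From dP/dt = 0: 0.0101H* = 0.411, so H* = 40.7.
From dN/dt = 0: 0.625(1 - N*/1140) = 0.00709·40.7, giving N* = 1140·(1 - 0.462) = 614.
From dH/dt = 0: 0.00238·614 - 0.338 = 0.0375P*, so P* = 1.12/0.0375 = 29.9.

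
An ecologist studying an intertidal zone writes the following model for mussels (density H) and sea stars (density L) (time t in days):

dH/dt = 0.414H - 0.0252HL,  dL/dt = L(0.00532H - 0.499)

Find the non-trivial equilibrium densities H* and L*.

Set dL/dt = 0 with L > 0: 0.00532H - 0.499 = 0, so H* = 0.499/0.00532 = 93.8.
Set dH/dt = 0 with H > 0: 0.414 - 0.0252L = 0, so L* = 0.414/0.0252 = 16.4.

H* ≈ 93.8, L* ≈ 16.4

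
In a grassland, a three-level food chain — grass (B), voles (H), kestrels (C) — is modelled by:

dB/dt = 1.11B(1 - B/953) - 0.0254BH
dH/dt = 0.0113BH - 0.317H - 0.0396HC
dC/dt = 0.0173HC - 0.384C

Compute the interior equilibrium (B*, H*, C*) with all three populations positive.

From dC/dt = 0: 0.0173H* = 0.384, so H* = 22.2.
From dB/dt = 0: 1.11(1 - B*/953) = 0.0254·22.2, giving B* = 953·(1 - 0.508) = 469.
From dH/dt = 0: 0.0113·469 - 0.317 = 0.0396C*, so C* = 4.98/0.0396 = 126.

B* ≈ 469, H* ≈ 22.2, C* ≈ 126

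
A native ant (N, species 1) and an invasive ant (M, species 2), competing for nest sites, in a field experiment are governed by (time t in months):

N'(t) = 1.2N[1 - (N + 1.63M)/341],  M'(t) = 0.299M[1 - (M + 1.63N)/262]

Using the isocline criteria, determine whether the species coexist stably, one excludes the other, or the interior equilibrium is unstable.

unstable coexistence (outcome depends on initial conditions)

Compare the nullcline intercepts: K1/α12 = 341/1.63 = 209 < K2 = 262; K2/α21 = 262/1.63 = 161 < K1 = 341.
Since both are reversed, neither can invade when rare; the interior point is a saddle.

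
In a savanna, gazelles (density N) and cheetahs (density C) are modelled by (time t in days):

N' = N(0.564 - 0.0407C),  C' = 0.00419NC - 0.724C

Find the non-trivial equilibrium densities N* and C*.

N* ≈ 173, C* ≈ 13.9

Set dC/dt = 0 with C > 0: 0.00419N - 0.724 = 0, so N* = 0.724/0.00419 = 173.
Set dN/dt = 0 with N > 0: 0.564 - 0.0407C = 0, so C* = 0.564/0.0407 = 13.9.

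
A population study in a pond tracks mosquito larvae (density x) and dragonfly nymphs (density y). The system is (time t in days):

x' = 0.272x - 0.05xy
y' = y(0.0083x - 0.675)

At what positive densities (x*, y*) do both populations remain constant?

Set dy/dt = 0 with y > 0: 0.0083x - 0.675 = 0, so x* = 0.675/0.0083 = 81.3.
Set dx/dt = 0 with x > 0: 0.272 - 0.05y = 0, so y* = 0.272/0.05 = 5.44.

x* ≈ 81.3, y* ≈ 5.44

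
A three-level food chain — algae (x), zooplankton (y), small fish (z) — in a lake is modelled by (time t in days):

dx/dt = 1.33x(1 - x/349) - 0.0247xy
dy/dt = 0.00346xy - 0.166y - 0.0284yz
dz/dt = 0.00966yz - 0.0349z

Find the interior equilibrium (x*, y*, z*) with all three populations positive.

x* ≈ 326, y* ≈ 3.61, z* ≈ 33.8

From dz/dt = 0: 0.00966y* = 0.0349, so y* = 3.61.
From dx/dt = 0: 1.33(1 - x*/349) = 0.0247·3.61, giving x* = 349·(1 - 0.0671) = 326.
From dy/dt = 0: 0.00346·326 - 0.166 = 0.0284z*, so z* = 0.961/0.0284 = 33.8.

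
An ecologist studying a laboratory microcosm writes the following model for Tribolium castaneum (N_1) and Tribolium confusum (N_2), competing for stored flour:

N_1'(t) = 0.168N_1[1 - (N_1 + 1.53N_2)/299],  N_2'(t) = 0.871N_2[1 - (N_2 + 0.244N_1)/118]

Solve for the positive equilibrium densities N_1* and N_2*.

N_1* ≈ 189, N_2* ≈ 71.9

Setting both brackets to zero gives the nullclines N_1 + 1.53N_2 = 299 and 0.244N_1 + N_2 = 118.
Substituting N_2 = 118 - 0.244N_1 into the first: N_1(1 - 1.53·0.244) = 299 - 1.53·118.
So N_1* = 118/0.627 = 189, and then N_2* = 118 - 0.244·189 = 71.9.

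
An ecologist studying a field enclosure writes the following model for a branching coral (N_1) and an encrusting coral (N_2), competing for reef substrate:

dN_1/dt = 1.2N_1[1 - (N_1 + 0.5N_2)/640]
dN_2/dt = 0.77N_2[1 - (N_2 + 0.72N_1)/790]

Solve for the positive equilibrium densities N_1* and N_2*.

N_1* ≈ 383, N_2* ≈ 514

Setting both brackets to zero gives the nullclines N_1 + 0.5N_2 = 640 and 0.72N_1 + N_2 = 790.
Substituting N_2 = 790 - 0.72N_1 into the first: N_1(1 - 0.5·0.72) = 640 - 0.5·790.
So N_1* = 245/0.64 = 383, and then N_2* = 790 - 0.72·383 = 514.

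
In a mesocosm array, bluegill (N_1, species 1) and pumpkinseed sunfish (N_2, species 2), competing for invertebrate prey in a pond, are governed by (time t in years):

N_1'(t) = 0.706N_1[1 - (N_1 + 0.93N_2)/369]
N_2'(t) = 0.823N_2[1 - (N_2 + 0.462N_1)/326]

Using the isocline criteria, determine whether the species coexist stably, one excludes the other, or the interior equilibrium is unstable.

stable coexistence

Compare the nullcline intercepts: K1/α12 = 369/0.93 = 397 > K2 = 326; K2/α21 = 326/0.462 = 706 > K1 = 369.
Since both inequalities hold, each species can invade when rare, so the interior equilibrium is stable.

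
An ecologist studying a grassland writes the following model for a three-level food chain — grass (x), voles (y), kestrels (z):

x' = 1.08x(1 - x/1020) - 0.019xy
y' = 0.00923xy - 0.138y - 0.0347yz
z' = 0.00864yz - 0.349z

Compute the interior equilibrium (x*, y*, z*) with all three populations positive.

From dz/dt = 0: 0.00864y* = 0.349, so y* = 40.4.
From dx/dt = 0: 1.08(1 - x*/1020) = 0.019·40.4, giving x* = 1020·(1 - 0.711) = 295.
From dy/dt = 0: 0.00923·295 - 0.138 = 0.0347z*, so z* = 2.59/0.0347 = 74.5.

x* ≈ 295, y* ≈ 40.4, z* ≈ 74.5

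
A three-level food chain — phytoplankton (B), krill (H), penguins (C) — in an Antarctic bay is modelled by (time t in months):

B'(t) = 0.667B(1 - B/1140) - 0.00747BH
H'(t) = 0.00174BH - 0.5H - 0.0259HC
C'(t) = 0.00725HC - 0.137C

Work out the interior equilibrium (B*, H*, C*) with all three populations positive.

B* ≈ 899, H* ≈ 18.9, C* ≈ 41.1

From dC/dt = 0: 0.00725H* = 0.137, so H* = 18.9.
From dB/dt = 0: 0.667(1 - B*/1140) = 0.00747·18.9, giving B* = 1140·(1 - 0.212) = 899.
From dH/dt = 0: 0.00174·899 - 0.5 = 0.0259C*, so C* = 1.06/0.0259 = 41.1.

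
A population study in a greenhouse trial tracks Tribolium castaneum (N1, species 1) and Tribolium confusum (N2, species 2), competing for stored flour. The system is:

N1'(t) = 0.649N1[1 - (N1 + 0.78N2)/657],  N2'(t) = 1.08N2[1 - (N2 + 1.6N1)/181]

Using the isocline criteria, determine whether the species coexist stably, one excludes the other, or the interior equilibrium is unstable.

species 1 excludes species 2

Compare the nullcline intercepts: K1/α12 = 657/0.78 = 842 > K2 = 181; K2/α21 = 181/1.6 = 113 < K1 = 657.
Since the inequalities point opposite ways, species 1 can invade but species 2 cannot.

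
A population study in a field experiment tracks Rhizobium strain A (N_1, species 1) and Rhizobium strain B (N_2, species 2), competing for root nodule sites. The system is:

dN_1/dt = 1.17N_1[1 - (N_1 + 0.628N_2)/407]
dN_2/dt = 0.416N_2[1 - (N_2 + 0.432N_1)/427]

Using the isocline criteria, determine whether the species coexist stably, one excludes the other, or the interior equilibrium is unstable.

Compare the nullcline intercepts: K1/α12 = 407/0.628 = 648 > K2 = 427; K2/α21 = 427/0.432 = 988 > K1 = 407.
Since both inequalities hold, each species can invade when rare, so the interior equilibrium is stable.

stable coexistence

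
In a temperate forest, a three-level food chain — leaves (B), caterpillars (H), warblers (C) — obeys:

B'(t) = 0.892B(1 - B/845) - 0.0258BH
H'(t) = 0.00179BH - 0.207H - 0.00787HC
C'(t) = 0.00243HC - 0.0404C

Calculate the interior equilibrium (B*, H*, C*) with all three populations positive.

From dC/dt = 0: 0.00243H* = 0.0404, so H* = 16.6.
From dB/dt = 0: 0.892(1 - B*/845) = 0.0258·16.6, giving B* = 845·(1 - 0.481) = 439.
From dH/dt = 0: 0.00179·439 - 0.207 = 0.00787C*, so C* = 0.578/0.00787 = 73.5.

B* ≈ 439, H* ≈ 16.6, C* ≈ 73.5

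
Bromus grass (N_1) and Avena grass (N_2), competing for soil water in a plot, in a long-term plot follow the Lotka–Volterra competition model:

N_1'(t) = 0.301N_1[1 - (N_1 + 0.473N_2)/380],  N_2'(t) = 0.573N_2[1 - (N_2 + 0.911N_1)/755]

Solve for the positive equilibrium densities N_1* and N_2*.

N_1* ≈ 40.2, N_2* ≈ 718

Setting both brackets to zero gives the nullclines N_1 + 0.473N_2 = 380 and 0.911N_1 + N_2 = 755.
Substituting N_2 = 755 - 0.911N_1 into the first: N_1(1 - 0.473·0.911) = 380 - 0.473·755.
So N_1* = 22.9/0.569 = 40.2, and then N_2* = 755 - 0.911·40.2 = 718.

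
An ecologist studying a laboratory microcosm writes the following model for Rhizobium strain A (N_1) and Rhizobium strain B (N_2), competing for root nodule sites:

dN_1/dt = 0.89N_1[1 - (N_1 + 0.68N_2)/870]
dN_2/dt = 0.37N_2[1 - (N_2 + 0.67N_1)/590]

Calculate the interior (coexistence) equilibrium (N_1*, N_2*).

Setting both brackets to zero gives the nullclines N_1 + 0.68N_2 = 870 and 0.67N_1 + N_2 = 590.
Substituting N_2 = 590 - 0.67N_1 into the first: N_1(1 - 0.68·0.67) = 870 - 0.68·590.
So N_1* = 469/0.544 = 861, and then N_2* = 590 - 0.67·861 = 13.

N_1* ≈ 861, N_2* ≈ 13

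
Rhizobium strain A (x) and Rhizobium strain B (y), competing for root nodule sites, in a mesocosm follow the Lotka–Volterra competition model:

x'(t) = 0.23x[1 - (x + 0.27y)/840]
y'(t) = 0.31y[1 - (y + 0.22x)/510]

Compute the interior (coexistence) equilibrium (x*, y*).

Setting both brackets to zero gives the nullclines x + 0.27y = 840 and 0.22x + y = 510.
Substituting y = 510 - 0.22x into the first: x(1 - 0.27·0.22) = 840 - 0.27·510.
So x* = 702/0.941 = 747, and then y* = 510 - 0.22·747 = 346.

x* ≈ 747, y* ≈ 346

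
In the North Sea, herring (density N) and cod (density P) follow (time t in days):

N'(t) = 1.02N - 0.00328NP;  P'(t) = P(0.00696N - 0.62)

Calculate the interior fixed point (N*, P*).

Set dP/dt = 0 with P > 0: 0.00696N - 0.62 = 0, so N* = 0.62/0.00696 = 89.1.
Set dN/dt = 0 with N > 0: 1.02 - 0.00328P = 0, so P* = 1.02/0.00328 = 311.

N* ≈ 89.1, P* ≈ 311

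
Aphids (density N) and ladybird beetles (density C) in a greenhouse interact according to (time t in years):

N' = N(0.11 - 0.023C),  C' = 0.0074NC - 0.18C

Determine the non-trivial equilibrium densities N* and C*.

N* ≈ 24.3, C* ≈ 4.78

Set dC/dt = 0 with C > 0: 0.0074N - 0.18 = 0, so N* = 0.18/0.0074 = 24.3.
Set dN/dt = 0 with N > 0: 0.11 - 0.023C = 0, so C* = 0.11/0.023 = 4.78.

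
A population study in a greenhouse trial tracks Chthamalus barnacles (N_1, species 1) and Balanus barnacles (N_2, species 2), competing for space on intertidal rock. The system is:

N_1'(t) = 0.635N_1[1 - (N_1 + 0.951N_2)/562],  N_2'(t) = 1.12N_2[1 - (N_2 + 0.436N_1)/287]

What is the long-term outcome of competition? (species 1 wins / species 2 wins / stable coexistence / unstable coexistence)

Compare the nullcline intercepts: K1/α12 = 562/0.951 = 591 > K2 = 287; K2/α21 = 287/0.436 = 658 > K1 = 562.
Since both inequalities hold, each species can invade when rare, so the interior equilibrium is stable.

stable coexistence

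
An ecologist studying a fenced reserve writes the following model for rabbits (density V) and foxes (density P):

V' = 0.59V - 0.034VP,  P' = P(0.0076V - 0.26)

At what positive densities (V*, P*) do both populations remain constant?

V* ≈ 34.2, P* ≈ 17.4

Set dP/dt = 0 with P > 0: 0.0076V - 0.26 = 0, so V* = 0.26/0.0076 = 34.2.
Set dV/dt = 0 with V > 0: 0.59 - 0.034P = 0, so P* = 0.59/0.034 = 17.4.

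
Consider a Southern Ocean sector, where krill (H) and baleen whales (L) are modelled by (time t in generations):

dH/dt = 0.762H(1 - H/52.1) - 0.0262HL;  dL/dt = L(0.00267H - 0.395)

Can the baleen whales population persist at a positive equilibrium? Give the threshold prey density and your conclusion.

Threshold H = 148; K < 148, so no, the predator goes extinct.

The predator equation gives dL/dt > 0 only when H > 0.395/0.00267 = 148.
Without the predator, H → K = 52.1. Since 52.1 < 148, the predator cannot invade.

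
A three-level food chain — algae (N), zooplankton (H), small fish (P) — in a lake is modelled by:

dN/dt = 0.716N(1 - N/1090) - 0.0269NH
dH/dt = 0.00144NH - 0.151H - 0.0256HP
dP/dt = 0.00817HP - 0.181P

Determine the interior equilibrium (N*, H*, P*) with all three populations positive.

N* ≈ 183, H* ≈ 22.2, P* ≈ 4.38

From dP/dt = 0: 0.00817H* = 0.181, so H* = 22.2.
From dN/dt = 0: 0.716(1 - N*/1090) = 0.0269·22.2, giving N* = 1090·(1 - 0.832) = 183.
From dH/dt = 0: 0.00144·183 - 0.151 = 0.0256P*, so P* = 0.112/0.0256 = 4.38.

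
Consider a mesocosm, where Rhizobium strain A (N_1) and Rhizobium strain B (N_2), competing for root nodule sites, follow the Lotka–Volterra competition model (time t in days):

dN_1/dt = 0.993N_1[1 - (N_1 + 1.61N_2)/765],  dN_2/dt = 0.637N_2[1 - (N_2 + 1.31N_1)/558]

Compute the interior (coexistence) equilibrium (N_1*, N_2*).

Setting both brackets to zero gives the nullclines N_1 + 1.61N_2 = 765 and 1.31N_1 + N_2 = 558.
Substituting N_2 = 558 - 1.31N_1 into the first: N_1(1 - 1.61·1.31) = 765 - 1.61·558.
So N_1* = -133/-1.11 = 120, and then N_2* = 558 - 1.31·120 = 400.

N_1* ≈ 120, N_2* ≈ 400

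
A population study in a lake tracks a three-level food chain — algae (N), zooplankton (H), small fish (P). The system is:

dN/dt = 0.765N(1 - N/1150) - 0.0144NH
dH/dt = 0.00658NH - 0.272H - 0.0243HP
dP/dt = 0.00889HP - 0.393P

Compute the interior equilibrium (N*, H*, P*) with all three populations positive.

From dP/dt = 0: 0.00889H* = 0.393, so H* = 44.2.
From dN/dt = 0: 0.765(1 - N*/1150) = 0.0144·44.2, giving N* = 1150·(1 - 0.832) = 193.
From dH/dt = 0: 0.00658·193 - 0.272 = 0.0243P*, so P* = 0.998/0.0243 = 41.1.

N* ≈ 193, H* ≈ 44.2, P* ≈ 41.1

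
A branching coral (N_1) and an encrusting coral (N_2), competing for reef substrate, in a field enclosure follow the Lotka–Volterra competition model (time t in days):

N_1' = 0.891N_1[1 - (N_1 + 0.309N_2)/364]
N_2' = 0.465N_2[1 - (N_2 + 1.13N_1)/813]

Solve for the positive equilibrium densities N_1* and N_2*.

Setting both brackets to zero gives the nullclines N_1 + 0.309N_2 = 364 and 1.13N_1 + N_2 = 813.
Substituting N_2 = 813 - 1.13N_1 into the first: N_1(1 - 0.309·1.13) = 364 - 0.309·813.
So N_1* = 113/0.651 = 173, and then N_2* = 813 - 1.13·173 = 617.

N_1* ≈ 173, N_2* ≈ 617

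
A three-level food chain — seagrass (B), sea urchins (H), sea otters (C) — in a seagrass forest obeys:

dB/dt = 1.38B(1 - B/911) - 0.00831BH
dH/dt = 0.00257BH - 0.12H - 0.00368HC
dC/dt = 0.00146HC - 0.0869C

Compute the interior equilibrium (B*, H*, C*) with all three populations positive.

B* ≈ 584, H* ≈ 59.5, C* ≈ 376

From dC/dt = 0: 0.00146H* = 0.0869, so H* = 59.5.
From dB/dt = 0: 1.38(1 - B*/911) = 0.00831·59.5, giving B* = 911·(1 - 0.358) = 584.
From dH/dt = 0: 0.00257·584 - 0.12 = 0.00368C*, so C* = 1.38/0.00368 = 376.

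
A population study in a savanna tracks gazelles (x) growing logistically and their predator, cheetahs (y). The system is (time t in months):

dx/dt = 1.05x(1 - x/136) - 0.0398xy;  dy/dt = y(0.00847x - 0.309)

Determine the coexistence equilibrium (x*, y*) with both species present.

From dy/dt = 0 with y > 0: 0.00847x* = 0.309, so x* = 36.5.
Substitute into dx/dt = 0: 1.05(1 - 36.5/136) = 0.0398y*.
The bracket is 0.732, giving y* = 0.768/0.0398 = 19.3.

x* ≈ 36.5, y* ≈ 19.3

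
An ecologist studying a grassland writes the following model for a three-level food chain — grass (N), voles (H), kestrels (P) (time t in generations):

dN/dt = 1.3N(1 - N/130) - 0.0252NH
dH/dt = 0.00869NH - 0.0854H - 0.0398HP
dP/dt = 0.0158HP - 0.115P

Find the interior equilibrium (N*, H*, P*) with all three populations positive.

N* ≈ 112, H* ≈ 7.28, P* ≈ 22.2

From dP/dt = 0: 0.0158H* = 0.115, so H* = 7.28.
From dN/dt = 0: 1.3(1 - N*/130) = 0.0252·7.28, giving N* = 130·(1 - 0.141) = 112.
From dH/dt = 0: 0.00869·112 - 0.0854 = 0.0398P*, so P* = 0.885/0.0398 = 22.2.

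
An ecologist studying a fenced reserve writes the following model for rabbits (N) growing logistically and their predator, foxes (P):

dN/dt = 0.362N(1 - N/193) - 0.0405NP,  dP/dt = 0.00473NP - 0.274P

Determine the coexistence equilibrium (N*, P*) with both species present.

From dP/dt = 0 with P > 0: 0.00473N* = 0.274, so N* = 57.9.
Substitute into dN/dt = 0: 0.362(1 - 57.9/193) = 0.0405P*.
The bracket is 0.7, giving P* = 0.253/0.0405 = 6.26.

N* ≈ 57.9, P* ≈ 6.26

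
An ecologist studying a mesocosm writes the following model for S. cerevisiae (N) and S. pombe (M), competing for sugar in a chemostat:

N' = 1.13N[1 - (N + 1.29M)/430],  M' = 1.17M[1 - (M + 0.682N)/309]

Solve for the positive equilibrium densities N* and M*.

Setting both brackets to zero gives the nullclines N + 1.29M = 430 and 0.682N + M = 309.
Substituting M = 309 - 0.682N into the first: N(1 - 1.29·0.682) = 430 - 1.29·309.
So N* = 31.4/0.12 = 261, and then M* = 309 - 0.682·261 = 131.

N* ≈ 261, M* ≈ 131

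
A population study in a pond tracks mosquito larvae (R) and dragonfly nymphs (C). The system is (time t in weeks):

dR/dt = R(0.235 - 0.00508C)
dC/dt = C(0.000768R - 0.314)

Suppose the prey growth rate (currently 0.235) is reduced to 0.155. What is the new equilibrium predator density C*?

At the interior fixed point, setting dR/dt = 0 with R > 0 fixes C* = (prey growth rate)/(RC coefficient) — independent of the other coefficients.
With the change, C* = 0.155/0.00508 = 30.5; it falls from 46.3.

C* ≈ 30.5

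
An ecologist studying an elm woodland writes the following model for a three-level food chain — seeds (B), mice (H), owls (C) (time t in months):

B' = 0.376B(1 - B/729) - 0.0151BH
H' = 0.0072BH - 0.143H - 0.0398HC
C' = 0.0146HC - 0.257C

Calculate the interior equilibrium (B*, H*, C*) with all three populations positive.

B* ≈ 214, H* ≈ 17.6, C* ≈ 35.1

From dC/dt = 0: 0.0146H* = 0.257, so H* = 17.6.
From dB/dt = 0: 0.376(1 - B*/729) = 0.0151·17.6, giving B* = 729·(1 - 0.707) = 214.
From dH/dt = 0: 0.0072·214 - 0.143 = 0.0398C*, so C* = 1.4/0.0398 = 35.1.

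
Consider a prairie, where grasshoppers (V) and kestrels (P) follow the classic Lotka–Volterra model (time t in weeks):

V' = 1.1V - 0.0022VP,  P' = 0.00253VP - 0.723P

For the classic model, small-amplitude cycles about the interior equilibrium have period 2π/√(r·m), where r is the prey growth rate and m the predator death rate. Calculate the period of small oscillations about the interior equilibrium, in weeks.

Here r = 1.1 and m = 0.723, so r·m = 0.795.
ω = √0.795 = 0.892 per week, hence T = 2π/ω ≈ 7.05 weeks.

T ≈ 7.05 weeks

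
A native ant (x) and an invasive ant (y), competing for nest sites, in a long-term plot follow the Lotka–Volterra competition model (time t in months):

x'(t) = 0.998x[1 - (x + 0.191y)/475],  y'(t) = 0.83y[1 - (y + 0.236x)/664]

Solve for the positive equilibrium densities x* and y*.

x* ≈ 365, y* ≈ 578

Setting both brackets to zero gives the nullclines x + 0.191y = 475 and 0.236x + y = 664.
Substituting y = 664 - 0.236x into the first: x(1 - 0.191·0.236) = 475 - 0.191·664.
So x* = 348/0.955 = 365, and then y* = 664 - 0.236·365 = 578.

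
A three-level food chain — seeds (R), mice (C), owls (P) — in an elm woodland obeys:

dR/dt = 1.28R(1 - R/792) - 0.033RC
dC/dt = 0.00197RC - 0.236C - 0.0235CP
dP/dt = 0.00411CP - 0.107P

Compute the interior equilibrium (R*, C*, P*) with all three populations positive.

From dP/dt = 0: 0.00411C* = 0.107, so C* = 26.
From dR/dt = 0: 1.28(1 - R*/792) = 0.033·26, giving R* = 792·(1 - 0.671) = 260.
From dC/dt = 0: 0.00197·260 - 0.236 = 0.0235P*, so P* = 0.277/0.0235 = 11.8.

R* ≈ 260, C* ≈ 26, P* ≈ 11.8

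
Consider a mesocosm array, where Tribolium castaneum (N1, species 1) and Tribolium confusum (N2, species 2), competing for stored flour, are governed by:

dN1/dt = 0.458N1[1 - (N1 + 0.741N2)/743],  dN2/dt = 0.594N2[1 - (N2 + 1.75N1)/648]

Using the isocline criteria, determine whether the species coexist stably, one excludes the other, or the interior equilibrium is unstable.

species 1 excludes species 2

Compare the nullcline intercepts: K1/α12 = 743/0.741 = 1000 > K2 = 648; K2/α21 = 648/1.75 = 370 < K1 = 743.
Since the inequalities point opposite ways, species 1 can invade but species 2 cannot.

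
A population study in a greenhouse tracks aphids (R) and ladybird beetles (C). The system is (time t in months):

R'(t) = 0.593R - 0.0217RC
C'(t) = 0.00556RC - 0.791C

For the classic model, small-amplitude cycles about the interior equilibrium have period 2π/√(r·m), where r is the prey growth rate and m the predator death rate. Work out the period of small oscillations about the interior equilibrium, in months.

Here r = 0.593 and m = 0.791, so r·m = 0.469.
ω = √0.469 = 0.685 per month, hence T = 2π/ω ≈ 9.17 months.

T ≈ 9.17 months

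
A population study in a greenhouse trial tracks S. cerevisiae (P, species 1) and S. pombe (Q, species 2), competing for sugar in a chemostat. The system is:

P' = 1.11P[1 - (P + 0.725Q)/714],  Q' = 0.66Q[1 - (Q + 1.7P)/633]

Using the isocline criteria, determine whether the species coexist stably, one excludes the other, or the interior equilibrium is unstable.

Compare the nullcline intercepts: K1/α12 = 714/0.725 = 985 > K2 = 633; K2/α21 = 633/1.7 = 372 < K1 = 714.
Since the inequalities point opposite ways, species 1 can invade but species 2 cannot.

species 1 excludes species 2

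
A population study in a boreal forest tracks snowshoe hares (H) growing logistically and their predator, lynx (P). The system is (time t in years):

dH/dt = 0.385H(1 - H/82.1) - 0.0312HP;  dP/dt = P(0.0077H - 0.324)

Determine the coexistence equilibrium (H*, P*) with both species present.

From dP/dt = 0 with P > 0: 0.0077H* = 0.324, so H* = 42.1.
Substitute into dH/dt = 0: 0.385(1 - 42.1/82.1) = 0.0312P*.
The bracket is 0.487, giving P* = 0.188/0.0312 = 6.02.

H* ≈ 42.1, P* ≈ 6.02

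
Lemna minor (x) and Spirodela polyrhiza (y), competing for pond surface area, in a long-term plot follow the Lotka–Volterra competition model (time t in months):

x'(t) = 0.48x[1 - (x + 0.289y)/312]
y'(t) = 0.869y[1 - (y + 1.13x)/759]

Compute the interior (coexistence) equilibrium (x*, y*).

x* ≈ 138, y* ≈ 604

Setting both brackets to zero gives the nullclines x + 0.289y = 312 and 1.13x + y = 759.
Substituting y = 759 - 1.13x into the first: x(1 - 0.289·1.13) = 312 - 0.289·759.
So x* = 92.6/0.673 = 138, and then y* = 759 - 1.13·138 = 604.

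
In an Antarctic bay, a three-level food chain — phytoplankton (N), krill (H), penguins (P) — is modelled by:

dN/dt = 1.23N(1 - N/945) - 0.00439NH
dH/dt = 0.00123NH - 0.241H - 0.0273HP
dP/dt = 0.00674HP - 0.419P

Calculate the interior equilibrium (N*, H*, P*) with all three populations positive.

From dP/dt = 0: 0.00674H* = 0.419, so H* = 62.2.
From dN/dt = 0: 1.23(1 - N*/945) = 0.00439·62.2, giving N* = 945·(1 - 0.222) = 735.
From dH/dt = 0: 0.00123·735 - 0.241 = 0.0273P*, so P* = 0.663/0.0273 = 24.3.

N* ≈ 735, H* ≈ 62.2, P* ≈ 24.3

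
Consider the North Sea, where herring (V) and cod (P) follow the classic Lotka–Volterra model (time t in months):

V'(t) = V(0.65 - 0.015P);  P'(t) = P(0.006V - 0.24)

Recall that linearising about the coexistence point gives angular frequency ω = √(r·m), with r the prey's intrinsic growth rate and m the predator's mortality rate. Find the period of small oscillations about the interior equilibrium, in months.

T ≈ 15.9 months

Here r = 0.65 and m = 0.24, so r·m = 0.156.
ω = √0.156 = 0.395 per month, hence T = 2π/ω ≈ 15.9 months.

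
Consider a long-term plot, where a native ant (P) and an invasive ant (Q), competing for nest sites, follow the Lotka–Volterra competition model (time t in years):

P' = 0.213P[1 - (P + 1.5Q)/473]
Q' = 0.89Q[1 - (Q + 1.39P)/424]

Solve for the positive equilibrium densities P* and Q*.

P* ≈ 150, Q* ≈ 215

Setting both brackets to zero gives the nullclines P + 1.5Q = 473 and 1.39P + Q = 424.
Substituting Q = 424 - 1.39P into the first: P(1 - 1.5·1.39) = 473 - 1.5·424.
So P* = -163/-1.08 = 150, and then Q* = 424 - 1.39·150 = 215.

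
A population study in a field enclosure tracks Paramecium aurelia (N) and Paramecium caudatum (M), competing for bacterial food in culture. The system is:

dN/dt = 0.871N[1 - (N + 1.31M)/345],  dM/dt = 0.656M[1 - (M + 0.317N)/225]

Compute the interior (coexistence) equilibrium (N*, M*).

N* ≈ 85.9, M* ≈ 198

Setting both brackets to zero gives the nullclines N + 1.31M = 345 and 0.317N + M = 225.
Substituting M = 225 - 0.317N into the first: N(1 - 1.31·0.317) = 345 - 1.31·225.
So N* = 50.2/0.585 = 85.9, and then M* = 225 - 0.317·85.9 = 198.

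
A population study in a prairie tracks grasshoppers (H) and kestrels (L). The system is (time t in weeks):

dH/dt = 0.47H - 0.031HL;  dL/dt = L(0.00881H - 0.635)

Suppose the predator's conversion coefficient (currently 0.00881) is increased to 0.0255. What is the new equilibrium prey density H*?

At the interior fixed point, setting dL/dt = 0 with L > 0 fixes H* = (predator death rate)/(HL coefficient) — independent of the other coefficients.
With the change, H* = 0.635/0.0255 = 24.9; it falls from 72.1.

H* ≈ 24.9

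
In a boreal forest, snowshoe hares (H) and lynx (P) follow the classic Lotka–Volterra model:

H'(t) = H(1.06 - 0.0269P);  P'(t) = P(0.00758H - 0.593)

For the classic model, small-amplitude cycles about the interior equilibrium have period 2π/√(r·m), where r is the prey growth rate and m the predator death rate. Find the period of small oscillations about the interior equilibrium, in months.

T ≈ 7.93 months

Here r = 1.06 and m = 0.593, so r·m = 0.629.
ω = √0.629 = 0.793 per month, hence T = 2π/ω ≈ 7.93 months.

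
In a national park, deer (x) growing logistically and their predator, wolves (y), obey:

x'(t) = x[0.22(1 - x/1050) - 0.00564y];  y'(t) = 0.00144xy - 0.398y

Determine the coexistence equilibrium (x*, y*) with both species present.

From dy/dt = 0 with y > 0: 0.00144x* = 0.398, so x* = 276.
Substitute into dx/dt = 0: 0.22(1 - 276/1050) = 0.00564y*.
The bracket is 0.737, giving y* = 0.162/0.00564 = 28.7.

x* ≈ 276, y* ≈ 28.7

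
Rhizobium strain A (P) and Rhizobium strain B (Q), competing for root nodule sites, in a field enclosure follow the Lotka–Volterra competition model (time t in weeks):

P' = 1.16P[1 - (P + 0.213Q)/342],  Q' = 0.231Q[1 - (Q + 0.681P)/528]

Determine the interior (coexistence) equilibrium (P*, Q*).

Setting both brackets to zero gives the nullclines P + 0.213Q = 342 and 0.681P + Q = 528.
Substituting Q = 528 - 0.681P into the first: P(1 - 0.213·0.681) = 342 - 0.213·528.
So P* = 230/0.855 = 268, and then Q* = 528 - 0.681·268 = 345.

P* ≈ 268, Q* ≈ 345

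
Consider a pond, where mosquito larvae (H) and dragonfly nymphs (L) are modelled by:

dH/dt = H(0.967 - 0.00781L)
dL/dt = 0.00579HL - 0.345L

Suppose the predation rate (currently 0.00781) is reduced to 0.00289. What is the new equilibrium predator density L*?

L* ≈ 335

At the interior fixed point, setting dH/dt = 0 with H > 0 fixes L* = (prey growth rate)/(HL coefficient) — independent of the other coefficients.
With the change, L* = 0.967/0.00289 = 335; it rises from 124.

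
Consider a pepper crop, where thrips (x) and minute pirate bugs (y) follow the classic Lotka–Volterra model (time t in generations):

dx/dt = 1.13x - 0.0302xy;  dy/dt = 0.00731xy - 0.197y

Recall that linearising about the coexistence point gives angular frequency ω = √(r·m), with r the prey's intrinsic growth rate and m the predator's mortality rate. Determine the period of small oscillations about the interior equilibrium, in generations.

T ≈ 13.3 generations

Here r = 1.13 and m = 0.197, so r·m = 0.223.
ω = √0.223 = 0.472 per generation, hence T = 2π/ω ≈ 13.3 generations.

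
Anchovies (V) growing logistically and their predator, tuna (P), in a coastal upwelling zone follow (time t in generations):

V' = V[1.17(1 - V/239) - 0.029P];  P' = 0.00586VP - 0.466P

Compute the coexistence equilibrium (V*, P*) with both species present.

From dP/dt = 0 with P > 0: 0.00586V* = 0.466, so V* = 79.5.
Substitute into dV/dt = 0: 1.17(1 - 79.5/239) = 0.029P*.
The bracket is 0.667, giving P* = 0.781/0.029 = 26.9.

V* ≈ 79.5, P* ≈ 26.9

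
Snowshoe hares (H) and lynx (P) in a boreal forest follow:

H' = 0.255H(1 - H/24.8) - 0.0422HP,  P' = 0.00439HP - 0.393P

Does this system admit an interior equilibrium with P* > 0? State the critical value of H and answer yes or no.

Threshold H = 89.5; K < 89.5, so no, the predator goes extinct.

The predator equation gives dP/dt > 0 only when H > 0.393/0.00439 = 89.5.
Without the predator, H → K = 24.8. Since 24.8 < 89.5, the predator cannot invade.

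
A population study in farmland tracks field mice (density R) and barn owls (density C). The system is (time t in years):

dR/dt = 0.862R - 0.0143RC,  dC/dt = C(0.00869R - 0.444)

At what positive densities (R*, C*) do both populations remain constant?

Set dC/dt = 0 with C > 0: 0.00869R - 0.444 = 0, so R* = 0.444/0.00869 = 51.1.
Set dR/dt = 0 with R > 0: 0.862 - 0.0143C = 0, so C* = 0.862/0.0143 = 60.3.

R* ≈ 51.1, C* ≈ 60.3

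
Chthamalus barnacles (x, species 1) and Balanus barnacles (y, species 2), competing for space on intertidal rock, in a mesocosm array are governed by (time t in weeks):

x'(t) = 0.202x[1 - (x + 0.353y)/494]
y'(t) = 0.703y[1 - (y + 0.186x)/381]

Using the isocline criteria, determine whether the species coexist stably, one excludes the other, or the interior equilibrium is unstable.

Compare the nullcline intercepts: K1/α12 = 494/0.353 = 1400 > K2 = 381; K2/α21 = 381/0.186 = 2050 > K1 = 494.
Since both inequalities hold, each species can invade when rare, so the interior equilibrium is stable.

stable coexistence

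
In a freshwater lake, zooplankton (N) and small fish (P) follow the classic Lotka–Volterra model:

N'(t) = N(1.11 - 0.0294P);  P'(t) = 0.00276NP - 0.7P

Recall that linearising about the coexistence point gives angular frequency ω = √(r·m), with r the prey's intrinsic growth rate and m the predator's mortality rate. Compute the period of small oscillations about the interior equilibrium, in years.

Here r = 1.11 and m = 0.7, so r·m = 0.777.
ω = √0.777 = 0.881 per year, hence T = 2π/ω ≈ 7.13 years.

T ≈ 7.13 years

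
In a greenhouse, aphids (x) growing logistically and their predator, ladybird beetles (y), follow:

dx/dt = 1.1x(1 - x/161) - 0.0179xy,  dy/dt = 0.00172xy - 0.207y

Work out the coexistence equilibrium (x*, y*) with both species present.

x* ≈ 120, y* ≈ 15.5

From dy/dt = 0 with y > 0: 0.00172x* = 0.207, so x* = 120.
Substitute into dx/dt = 0: 1.1(1 - 120/161) = 0.0179y*.
The bracket is 0.252, giving y* = 0.278/0.0179 = 15.5.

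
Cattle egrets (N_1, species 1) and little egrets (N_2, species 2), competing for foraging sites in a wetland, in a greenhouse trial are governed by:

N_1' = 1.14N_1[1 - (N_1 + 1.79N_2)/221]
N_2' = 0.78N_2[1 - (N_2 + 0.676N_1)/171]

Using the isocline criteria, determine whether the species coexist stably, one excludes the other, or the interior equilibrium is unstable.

species 2 excludes species 1

Compare the nullcline intercepts: K1/α12 = 221/1.79 = 123 < K2 = 171; K2/α21 = 171/0.676 = 253 > K1 = 221.
Since the inequalities point opposite ways, species 2 can invade but species 1 cannot.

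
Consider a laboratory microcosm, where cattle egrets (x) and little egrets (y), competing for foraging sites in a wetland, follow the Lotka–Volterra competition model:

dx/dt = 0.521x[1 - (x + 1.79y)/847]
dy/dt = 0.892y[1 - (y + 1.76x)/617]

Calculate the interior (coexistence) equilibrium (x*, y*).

Setting both brackets to zero gives the nullclines x + 1.79y = 847 and 1.76x + y = 617.
Substituting y = 617 - 1.76x into the first: x(1 - 1.79·1.76) = 847 - 1.79·617.
So x* = -257/-2.15 = 120, and then y* = 617 - 1.76·120 = 406.

x* ≈ 120, y* ≈ 406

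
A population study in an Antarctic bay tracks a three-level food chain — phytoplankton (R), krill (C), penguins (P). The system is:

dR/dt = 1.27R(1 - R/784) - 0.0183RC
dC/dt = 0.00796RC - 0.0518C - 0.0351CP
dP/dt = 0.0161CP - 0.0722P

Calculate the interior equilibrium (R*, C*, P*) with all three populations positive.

R* ≈ 733, C* ≈ 4.48, P* ≈ 165

From dP/dt = 0: 0.0161C* = 0.0722, so C* = 4.48.
From dR/dt = 0: 1.27(1 - R*/784) = 0.0183·4.48, giving R* = 784·(1 - 0.0646) = 733.
From dC/dt = 0: 0.00796·733 - 0.0518 = 0.0351P*, so P* = 5.79/0.0351 = 165.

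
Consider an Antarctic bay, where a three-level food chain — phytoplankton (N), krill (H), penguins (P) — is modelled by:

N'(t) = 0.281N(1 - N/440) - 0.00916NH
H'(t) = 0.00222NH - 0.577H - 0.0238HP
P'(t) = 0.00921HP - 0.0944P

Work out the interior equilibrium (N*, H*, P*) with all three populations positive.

N* ≈ 293, H* ≈ 10.2, P* ≈ 3.09

From dP/dt = 0: 0.00921H* = 0.0944, so H* = 10.2.
From dN/dt = 0: 0.281(1 - N*/440) = 0.00916·10.2, giving N* = 440·(1 - 0.334) = 293.
From dH/dt = 0: 0.00222·293 - 0.577 = 0.0238P*, so P* = 0.0734/0.0238 = 3.09.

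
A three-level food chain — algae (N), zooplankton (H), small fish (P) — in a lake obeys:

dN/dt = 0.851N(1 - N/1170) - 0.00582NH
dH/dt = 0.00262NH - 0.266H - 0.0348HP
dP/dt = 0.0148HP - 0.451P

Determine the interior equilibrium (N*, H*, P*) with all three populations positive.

N* ≈ 926, H* ≈ 30.5, P* ≈ 62.1

From dP/dt = 0: 0.0148H* = 0.451, so H* = 30.5.
From dN/dt = 0: 0.851(1 - N*/1170) = 0.00582·30.5, giving N* = 1170·(1 - 0.208) = 926.
From dH/dt = 0: 0.00262·926 - 0.266 = 0.0348P*, so P* = 2.16/0.0348 = 62.1.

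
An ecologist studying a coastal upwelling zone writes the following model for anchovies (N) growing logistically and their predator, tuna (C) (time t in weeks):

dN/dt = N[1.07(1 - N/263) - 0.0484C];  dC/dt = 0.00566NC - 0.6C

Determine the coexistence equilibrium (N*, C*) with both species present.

N* ≈ 106, C* ≈ 13.2

From dC/dt = 0 with C > 0: 0.00566N* = 0.6, so N* = 106.
Substitute into dN/dt = 0: 1.07(1 - 106/263) = 0.0484C*.
The bracket is 0.597, giving C* = 0.639/0.0484 = 13.2.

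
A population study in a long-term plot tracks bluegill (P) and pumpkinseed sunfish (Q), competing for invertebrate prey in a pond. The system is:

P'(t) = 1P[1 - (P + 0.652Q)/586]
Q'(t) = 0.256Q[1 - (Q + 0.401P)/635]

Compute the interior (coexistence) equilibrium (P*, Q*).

Setting both brackets to zero gives the nullclines P + 0.652Q = 586 and 0.401P + Q = 635.
Substituting Q = 635 - 0.401P into the first: P(1 - 0.652·0.401) = 586 - 0.652·635.
So P* = 172/0.739 = 233, and then Q* = 635 - 0.401·233 = 542.

P* ≈ 233, Q* ≈ 542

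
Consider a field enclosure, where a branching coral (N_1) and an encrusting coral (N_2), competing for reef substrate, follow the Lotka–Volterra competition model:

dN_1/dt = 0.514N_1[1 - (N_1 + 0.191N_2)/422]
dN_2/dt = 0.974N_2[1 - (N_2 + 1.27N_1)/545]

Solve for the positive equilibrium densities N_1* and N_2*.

Setting both brackets to zero gives the nullclines N_1 + 0.191N_2 = 422 and 1.27N_1 + N_2 = 545.
Substituting N_2 = 545 - 1.27N_1 into the first: N_1(1 - 0.191·1.27) = 422 - 0.191·545.
So N_1* = 318/0.757 = 420, and then N_2* = 545 - 1.27·420 = 12.

N_1* ≈ 420, N_2* ≈ 12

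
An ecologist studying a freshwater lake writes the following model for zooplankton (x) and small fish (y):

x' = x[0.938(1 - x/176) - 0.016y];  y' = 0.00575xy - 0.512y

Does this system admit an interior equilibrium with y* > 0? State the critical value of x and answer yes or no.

The predator equation gives dy/dt > 0 only when x > 0.512/0.00575 = 89.
Without the predator, x → K = 176. Since 176 > 89, the predator can invade and persist.

Threshold x = 89; K > 89, so yes, the predator persists.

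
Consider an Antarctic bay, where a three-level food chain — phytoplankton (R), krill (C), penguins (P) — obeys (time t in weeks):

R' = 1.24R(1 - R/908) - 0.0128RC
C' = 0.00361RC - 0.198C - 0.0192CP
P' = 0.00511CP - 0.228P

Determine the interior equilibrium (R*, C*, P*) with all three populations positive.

R* ≈ 490, C* ≈ 44.6, P* ≈ 81.8

From dP/dt = 0: 0.00511C* = 0.228, so C* = 44.6.
From dR/dt = 0: 1.24(1 - R*/908) = 0.0128·44.6, giving R* = 908·(1 - 0.461) = 490.
From dC/dt = 0: 0.00361·490 - 0.198 = 0.0192P*, so P* = 1.57/0.0192 = 81.8.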